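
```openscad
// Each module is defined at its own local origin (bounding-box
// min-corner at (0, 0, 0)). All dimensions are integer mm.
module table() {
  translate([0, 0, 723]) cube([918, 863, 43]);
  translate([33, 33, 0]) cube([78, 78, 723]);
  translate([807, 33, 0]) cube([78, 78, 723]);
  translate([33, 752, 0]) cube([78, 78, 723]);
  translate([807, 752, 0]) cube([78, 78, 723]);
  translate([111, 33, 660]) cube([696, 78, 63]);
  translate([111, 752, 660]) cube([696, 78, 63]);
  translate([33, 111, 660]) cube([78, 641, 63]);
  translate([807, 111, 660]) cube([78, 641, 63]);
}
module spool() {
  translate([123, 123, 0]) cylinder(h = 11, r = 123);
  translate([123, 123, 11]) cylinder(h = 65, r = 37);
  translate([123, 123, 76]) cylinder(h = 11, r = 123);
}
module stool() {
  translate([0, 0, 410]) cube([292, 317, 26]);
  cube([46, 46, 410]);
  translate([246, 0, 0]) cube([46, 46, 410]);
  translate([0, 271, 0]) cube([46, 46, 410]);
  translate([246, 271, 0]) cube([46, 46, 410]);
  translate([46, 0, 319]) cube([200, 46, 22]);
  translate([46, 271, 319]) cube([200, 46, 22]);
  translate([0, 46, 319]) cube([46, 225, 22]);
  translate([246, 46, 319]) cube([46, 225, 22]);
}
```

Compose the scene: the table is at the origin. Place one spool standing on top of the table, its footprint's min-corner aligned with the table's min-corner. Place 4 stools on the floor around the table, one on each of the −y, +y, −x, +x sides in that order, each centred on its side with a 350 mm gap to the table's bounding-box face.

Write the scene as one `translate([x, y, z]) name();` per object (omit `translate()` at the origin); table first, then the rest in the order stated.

table();
translate([0, 0, 766]) spool();
translate([313, -667, 0]) stool();
translate([313, 1213, 0]) stool();
translate([-642, 273, 0]) stool();
translate([1268, 273, 0]) stool();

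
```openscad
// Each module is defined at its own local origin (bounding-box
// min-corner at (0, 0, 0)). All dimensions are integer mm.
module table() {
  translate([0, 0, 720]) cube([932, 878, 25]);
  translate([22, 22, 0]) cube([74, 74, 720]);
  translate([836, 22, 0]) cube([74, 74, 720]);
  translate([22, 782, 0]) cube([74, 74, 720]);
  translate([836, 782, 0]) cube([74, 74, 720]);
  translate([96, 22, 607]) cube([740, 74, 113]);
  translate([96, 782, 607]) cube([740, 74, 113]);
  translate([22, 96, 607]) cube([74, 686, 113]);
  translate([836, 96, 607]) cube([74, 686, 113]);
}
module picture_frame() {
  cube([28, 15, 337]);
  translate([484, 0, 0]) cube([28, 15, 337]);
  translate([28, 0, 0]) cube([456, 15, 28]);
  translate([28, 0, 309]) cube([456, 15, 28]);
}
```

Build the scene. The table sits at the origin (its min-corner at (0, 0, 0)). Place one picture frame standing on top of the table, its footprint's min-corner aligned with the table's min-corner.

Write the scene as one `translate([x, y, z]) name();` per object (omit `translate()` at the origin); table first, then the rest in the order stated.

table();
translate([0, 0, 745]) picture_frame();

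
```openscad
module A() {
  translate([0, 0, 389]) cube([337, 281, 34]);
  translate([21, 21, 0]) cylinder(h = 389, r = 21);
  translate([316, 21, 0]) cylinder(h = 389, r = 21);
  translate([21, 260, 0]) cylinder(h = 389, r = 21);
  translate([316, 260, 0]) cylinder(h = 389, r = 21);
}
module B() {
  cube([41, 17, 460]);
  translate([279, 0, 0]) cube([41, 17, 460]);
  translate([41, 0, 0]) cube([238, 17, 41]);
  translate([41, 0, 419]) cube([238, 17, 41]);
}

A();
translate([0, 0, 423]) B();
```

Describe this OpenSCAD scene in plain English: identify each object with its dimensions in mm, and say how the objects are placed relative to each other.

A is a simple wooden stool: a rectangular seat 337 mm (x) by 281 mm (y), 34 mm thick, top face at z = 423 mm, on four round legs, each 42 mm in diameter. The legs rest on z = 0, each leg's axis is inset half a diameter from the nearest pair of seat edges (so the leg's bounding box is flush with the corner).

B is a picture frame with a 238×378 mm rectangular opening (x by z) and a uniform 41 mm border on every side. Frame depth is 17 mm along y. It is built from two vertical stiles running the full outside height and two horizontal rails spanning the gap between the stiles.

The picture frame is on top of the stool.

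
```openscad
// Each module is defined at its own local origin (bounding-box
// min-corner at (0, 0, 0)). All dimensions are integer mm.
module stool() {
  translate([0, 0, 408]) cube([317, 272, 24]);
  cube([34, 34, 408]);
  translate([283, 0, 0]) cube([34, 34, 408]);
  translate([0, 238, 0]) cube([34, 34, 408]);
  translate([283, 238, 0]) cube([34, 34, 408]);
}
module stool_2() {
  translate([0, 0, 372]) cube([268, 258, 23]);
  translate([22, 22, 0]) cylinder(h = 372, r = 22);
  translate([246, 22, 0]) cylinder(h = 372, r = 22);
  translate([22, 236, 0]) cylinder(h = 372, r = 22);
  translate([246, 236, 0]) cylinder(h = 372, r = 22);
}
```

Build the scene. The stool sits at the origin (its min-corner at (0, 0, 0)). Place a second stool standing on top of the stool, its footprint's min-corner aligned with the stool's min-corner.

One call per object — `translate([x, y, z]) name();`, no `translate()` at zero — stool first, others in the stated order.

stool();
translate([0, 0, 432]) stool_2();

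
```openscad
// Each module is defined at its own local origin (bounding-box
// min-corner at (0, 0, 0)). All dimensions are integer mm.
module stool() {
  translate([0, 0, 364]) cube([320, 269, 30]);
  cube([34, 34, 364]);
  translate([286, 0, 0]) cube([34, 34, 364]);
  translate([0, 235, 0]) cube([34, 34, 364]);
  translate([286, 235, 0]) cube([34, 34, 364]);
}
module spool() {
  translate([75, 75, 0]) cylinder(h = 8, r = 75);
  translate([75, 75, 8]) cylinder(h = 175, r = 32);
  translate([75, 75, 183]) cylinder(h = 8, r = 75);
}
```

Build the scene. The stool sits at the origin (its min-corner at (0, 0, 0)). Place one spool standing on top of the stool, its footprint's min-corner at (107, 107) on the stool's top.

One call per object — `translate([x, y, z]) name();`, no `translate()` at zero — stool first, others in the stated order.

stool();
translate([107, 107, 394]) spool();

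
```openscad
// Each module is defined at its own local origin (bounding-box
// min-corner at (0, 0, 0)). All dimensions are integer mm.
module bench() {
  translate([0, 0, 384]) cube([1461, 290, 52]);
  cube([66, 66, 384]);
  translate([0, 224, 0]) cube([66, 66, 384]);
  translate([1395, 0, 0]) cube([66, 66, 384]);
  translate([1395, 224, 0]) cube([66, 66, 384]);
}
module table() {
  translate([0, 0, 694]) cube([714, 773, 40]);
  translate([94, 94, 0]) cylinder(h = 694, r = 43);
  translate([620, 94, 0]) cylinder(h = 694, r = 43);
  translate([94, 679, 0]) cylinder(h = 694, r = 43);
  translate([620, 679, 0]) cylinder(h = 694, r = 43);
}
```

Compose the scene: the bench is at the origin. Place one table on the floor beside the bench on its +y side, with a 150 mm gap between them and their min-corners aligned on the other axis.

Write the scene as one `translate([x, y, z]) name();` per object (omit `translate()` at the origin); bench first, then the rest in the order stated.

bench();
translate([0, 440, 0]) table();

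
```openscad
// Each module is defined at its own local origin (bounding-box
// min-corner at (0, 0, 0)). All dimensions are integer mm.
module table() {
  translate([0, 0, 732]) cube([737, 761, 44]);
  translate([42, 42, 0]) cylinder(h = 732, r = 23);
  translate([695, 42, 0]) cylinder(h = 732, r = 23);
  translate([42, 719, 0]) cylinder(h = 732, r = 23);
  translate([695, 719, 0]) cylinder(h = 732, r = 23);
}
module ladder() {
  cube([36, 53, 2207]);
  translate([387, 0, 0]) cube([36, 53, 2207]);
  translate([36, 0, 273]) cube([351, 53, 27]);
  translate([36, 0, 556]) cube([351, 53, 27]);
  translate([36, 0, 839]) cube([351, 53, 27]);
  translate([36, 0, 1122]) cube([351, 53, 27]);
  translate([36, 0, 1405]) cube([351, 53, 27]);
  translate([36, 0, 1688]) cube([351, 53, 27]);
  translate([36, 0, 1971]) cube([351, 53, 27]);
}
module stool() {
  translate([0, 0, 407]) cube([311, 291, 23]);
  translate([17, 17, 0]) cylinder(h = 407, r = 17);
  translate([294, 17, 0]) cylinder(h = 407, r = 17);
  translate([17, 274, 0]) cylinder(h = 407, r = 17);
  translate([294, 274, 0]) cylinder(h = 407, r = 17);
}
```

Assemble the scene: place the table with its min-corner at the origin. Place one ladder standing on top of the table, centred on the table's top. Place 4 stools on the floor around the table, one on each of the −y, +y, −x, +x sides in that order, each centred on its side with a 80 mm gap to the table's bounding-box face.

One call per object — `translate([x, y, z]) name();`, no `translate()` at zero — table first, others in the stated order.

table();
translate([157, 354, 776]) ladder();
translate([213, -371, 0]) stool();
translate([213, 841, 0]) stool();
translate([-391, 235, 0]) stool();
translate([817, 235, 0]) stool();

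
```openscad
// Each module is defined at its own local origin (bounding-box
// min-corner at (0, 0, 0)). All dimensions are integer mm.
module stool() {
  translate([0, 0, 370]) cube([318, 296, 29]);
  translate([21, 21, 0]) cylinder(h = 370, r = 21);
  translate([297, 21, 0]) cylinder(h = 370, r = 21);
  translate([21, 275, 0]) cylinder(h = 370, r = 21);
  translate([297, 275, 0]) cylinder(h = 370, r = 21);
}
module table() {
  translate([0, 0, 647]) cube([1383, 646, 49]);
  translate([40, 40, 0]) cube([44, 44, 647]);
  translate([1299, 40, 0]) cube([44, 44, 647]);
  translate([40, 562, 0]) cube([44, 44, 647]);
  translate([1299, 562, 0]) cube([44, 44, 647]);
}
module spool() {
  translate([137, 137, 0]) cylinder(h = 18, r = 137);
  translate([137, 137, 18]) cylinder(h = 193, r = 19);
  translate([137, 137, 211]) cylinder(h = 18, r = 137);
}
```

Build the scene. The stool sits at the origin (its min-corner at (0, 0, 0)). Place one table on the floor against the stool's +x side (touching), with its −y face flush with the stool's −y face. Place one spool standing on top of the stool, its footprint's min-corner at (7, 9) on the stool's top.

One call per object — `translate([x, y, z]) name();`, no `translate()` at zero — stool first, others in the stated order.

stool();
translate([318, 0, 0]) table();
translate([7, 9, 399]) spool();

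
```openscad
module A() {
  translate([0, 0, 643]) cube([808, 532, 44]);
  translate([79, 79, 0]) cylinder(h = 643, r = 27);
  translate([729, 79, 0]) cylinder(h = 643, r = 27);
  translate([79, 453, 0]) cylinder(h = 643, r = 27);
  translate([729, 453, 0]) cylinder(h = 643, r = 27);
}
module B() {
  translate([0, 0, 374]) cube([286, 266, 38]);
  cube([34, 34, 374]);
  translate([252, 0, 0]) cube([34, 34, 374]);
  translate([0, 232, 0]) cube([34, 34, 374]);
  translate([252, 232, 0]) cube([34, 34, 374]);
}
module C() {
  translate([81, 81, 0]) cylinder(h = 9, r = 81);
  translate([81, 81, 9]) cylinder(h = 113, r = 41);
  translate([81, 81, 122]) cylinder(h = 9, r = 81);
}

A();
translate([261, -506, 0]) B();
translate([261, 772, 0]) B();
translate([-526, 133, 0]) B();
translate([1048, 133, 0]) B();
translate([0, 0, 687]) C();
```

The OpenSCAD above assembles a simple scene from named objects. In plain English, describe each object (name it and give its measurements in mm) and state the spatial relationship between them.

A is a rectangular dining table. The top is 808×532×44 mm with its upper surface at z = 687 mm. It stands on four round legs of 54 mm diameter, each leg's bounding box inset 52 mm from the nearest pair of top edges, running from the floor to the underside of the top.

B is a simple wooden stool: a rectangular seat 286 mm (x) by 266 mm (y), 38 mm thick, top face at z = 412 mm, on four square legs, each 34×34 mm in cross-section. The legs rest on z = 0, each flush with a corner of the seat.

C is a spool: two coaxial disc flanges of radius 81 mm and thickness 9 mm, joined by a core cylinder of radius 41 mm and height 113 mm. The lower flange rests on z = 0 and the three cylinders share a vertical axis.

Four stools sit around the table at the −y, +y, −x, +x sides. The spool is on top of the table.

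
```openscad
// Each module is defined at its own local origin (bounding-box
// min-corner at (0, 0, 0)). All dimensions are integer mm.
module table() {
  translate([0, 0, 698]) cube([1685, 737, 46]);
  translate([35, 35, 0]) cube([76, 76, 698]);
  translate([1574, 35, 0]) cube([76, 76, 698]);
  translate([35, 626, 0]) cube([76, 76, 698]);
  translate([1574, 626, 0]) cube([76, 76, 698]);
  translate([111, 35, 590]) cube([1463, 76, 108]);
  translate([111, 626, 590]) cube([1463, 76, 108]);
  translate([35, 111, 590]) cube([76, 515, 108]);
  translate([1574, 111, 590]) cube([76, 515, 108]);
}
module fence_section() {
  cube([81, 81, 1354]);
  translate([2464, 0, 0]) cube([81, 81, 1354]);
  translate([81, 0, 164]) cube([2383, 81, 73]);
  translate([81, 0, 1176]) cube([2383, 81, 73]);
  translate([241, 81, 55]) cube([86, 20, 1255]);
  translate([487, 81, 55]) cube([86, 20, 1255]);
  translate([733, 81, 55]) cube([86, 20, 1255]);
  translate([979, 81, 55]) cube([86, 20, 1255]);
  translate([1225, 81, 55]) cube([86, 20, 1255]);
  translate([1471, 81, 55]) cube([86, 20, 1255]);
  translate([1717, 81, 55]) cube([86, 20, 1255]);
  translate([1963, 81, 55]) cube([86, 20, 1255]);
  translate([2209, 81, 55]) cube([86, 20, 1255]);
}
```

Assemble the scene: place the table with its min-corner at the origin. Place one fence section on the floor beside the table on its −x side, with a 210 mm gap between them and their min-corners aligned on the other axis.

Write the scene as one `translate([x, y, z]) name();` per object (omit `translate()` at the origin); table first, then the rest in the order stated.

table();
translate([-2755, 0, 0]) fence_section();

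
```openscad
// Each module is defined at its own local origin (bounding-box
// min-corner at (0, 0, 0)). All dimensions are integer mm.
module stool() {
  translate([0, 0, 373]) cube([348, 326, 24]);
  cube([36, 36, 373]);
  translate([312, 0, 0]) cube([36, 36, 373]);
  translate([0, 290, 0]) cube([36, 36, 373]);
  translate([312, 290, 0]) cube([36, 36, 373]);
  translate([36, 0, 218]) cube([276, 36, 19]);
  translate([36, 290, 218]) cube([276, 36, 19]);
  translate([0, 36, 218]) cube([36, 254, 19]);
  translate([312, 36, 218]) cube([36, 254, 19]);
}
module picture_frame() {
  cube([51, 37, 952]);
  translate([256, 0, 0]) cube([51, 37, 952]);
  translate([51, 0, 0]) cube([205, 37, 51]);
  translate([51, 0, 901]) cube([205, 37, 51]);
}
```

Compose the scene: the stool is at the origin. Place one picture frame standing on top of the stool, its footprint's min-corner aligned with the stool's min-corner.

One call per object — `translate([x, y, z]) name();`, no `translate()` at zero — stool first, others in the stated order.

stool();
translate([0, 0, 397]) picture_frame();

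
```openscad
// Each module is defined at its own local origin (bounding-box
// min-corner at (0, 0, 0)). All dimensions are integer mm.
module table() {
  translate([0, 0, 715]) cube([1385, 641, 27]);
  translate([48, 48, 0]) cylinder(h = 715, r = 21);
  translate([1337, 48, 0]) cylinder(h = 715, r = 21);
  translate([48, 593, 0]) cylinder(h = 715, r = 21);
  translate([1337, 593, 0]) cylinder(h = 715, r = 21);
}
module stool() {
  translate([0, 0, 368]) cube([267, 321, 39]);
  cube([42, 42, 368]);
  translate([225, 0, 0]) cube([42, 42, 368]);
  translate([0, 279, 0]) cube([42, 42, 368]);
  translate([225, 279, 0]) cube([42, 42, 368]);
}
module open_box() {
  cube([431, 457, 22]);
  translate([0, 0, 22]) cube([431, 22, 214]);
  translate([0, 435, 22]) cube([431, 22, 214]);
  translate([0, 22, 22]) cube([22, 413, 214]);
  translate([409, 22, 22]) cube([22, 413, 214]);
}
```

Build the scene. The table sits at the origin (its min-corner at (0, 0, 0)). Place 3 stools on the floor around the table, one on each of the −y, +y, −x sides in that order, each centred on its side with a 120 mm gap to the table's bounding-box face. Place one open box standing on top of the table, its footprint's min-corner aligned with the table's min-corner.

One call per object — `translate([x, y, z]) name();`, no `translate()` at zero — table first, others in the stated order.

table();
translate([559, -441, 0]) stool();
translate([559, 761, 0]) stool();
translate([-387, 160, 0]) stool();
translate([0, 0, 742]) open_box();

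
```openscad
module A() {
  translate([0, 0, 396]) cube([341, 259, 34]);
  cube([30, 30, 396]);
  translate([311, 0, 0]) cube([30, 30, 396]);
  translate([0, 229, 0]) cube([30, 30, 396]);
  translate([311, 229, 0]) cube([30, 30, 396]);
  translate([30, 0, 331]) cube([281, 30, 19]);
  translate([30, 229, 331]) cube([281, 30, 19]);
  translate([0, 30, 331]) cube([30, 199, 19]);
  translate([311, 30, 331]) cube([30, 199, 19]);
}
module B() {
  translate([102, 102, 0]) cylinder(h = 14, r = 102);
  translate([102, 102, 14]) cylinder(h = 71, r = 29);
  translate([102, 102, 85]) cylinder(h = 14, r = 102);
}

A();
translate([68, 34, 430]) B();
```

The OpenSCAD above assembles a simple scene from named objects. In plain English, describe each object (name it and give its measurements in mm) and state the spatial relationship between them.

A is a simple wooden stool: a rectangular seat 341 mm (x) by 259 mm (y), 34 mm thick, top face at z = 430 mm, on four square legs, each 30×30 mm in cross-section. The legs rest on z = 0, each flush with a corner of the seat. Four stretchers, 30 mm wide and 19 mm tall, connect adjacent legs with their undersides at z = 331 mm, each running between the inner faces of the legs it joins and aligned with the legs' outer faces on the other axis.

B is a spool: two coaxial disc flanges of radius 102 mm and thickness 14 mm, joined by a core cylinder of radius 29 mm and height 71 mm. The lower flange rests on z = 0 and the three cylinders share a vertical axis.

The spool is on top of the stool.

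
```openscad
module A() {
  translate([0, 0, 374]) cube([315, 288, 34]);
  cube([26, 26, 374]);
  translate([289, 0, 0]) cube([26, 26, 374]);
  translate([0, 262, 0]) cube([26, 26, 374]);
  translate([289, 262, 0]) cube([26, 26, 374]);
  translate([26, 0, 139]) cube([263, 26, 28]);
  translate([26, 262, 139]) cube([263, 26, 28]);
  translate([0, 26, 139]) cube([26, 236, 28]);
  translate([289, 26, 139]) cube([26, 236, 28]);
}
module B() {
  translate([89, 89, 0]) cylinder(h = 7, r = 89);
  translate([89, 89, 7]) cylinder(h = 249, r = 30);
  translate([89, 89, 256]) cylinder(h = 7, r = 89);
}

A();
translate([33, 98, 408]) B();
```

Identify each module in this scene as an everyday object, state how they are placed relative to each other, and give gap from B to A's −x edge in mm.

A is a stool. B is a spool. The spool is on top of the stool. The gap from the spool to the stool's −x edge is 33 mm.

The spool's min-x is at 33; the stool's min-x is 0; gap = 33 mm.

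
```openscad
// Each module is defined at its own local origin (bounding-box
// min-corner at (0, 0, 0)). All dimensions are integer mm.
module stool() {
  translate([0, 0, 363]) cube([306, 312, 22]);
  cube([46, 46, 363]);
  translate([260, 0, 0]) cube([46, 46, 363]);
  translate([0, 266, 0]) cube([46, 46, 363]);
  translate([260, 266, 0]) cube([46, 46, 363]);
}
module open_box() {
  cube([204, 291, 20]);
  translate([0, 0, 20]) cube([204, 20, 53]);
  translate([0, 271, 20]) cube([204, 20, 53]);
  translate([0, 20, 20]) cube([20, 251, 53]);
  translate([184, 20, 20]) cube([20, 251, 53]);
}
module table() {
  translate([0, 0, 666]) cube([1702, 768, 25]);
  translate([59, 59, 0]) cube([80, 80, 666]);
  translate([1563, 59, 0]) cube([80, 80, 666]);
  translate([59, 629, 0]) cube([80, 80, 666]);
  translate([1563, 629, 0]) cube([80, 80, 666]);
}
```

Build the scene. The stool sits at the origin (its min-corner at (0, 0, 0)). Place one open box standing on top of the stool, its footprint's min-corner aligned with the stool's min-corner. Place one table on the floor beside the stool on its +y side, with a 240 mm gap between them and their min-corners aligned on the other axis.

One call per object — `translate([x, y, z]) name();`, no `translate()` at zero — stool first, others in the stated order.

stool();
translate([0, 0, 385]) open_box();
translate([0, 552, 0]) table();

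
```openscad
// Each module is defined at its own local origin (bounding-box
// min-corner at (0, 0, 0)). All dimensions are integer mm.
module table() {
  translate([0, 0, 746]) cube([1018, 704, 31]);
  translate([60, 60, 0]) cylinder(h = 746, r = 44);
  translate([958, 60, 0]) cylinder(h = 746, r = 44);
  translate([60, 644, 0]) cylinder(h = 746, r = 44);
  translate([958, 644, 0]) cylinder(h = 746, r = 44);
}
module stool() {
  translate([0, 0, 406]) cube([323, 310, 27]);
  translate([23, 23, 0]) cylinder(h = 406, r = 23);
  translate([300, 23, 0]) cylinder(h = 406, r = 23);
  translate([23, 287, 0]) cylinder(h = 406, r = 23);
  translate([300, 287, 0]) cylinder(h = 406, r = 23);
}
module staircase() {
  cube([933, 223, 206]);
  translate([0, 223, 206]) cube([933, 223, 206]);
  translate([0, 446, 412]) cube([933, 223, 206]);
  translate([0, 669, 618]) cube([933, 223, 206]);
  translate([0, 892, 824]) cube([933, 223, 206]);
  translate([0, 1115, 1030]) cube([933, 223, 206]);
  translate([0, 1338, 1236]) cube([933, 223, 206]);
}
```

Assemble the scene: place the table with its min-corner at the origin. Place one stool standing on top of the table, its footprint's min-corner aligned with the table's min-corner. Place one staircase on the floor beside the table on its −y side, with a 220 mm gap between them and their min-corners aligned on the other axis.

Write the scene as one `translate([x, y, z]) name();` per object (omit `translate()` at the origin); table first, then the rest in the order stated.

table();
translate([0, 0, 777]) stool();
translate([0, -1781, 0]) staircase();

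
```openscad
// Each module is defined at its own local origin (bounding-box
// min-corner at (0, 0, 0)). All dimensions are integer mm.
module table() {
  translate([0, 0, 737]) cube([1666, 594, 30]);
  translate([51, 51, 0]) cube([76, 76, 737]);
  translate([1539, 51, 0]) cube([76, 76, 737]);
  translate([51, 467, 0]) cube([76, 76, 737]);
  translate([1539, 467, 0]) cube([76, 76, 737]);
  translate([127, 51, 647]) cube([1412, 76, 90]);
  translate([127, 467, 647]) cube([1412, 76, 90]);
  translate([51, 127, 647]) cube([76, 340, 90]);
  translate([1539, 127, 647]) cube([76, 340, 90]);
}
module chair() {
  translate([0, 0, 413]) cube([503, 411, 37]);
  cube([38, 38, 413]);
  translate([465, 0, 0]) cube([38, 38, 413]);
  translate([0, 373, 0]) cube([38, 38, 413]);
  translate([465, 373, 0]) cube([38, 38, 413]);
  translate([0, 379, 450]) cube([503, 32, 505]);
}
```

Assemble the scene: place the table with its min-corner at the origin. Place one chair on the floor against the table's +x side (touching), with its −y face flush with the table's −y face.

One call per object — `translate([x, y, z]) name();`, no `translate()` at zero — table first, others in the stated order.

table();
translate([1666, 0, 0]) chair();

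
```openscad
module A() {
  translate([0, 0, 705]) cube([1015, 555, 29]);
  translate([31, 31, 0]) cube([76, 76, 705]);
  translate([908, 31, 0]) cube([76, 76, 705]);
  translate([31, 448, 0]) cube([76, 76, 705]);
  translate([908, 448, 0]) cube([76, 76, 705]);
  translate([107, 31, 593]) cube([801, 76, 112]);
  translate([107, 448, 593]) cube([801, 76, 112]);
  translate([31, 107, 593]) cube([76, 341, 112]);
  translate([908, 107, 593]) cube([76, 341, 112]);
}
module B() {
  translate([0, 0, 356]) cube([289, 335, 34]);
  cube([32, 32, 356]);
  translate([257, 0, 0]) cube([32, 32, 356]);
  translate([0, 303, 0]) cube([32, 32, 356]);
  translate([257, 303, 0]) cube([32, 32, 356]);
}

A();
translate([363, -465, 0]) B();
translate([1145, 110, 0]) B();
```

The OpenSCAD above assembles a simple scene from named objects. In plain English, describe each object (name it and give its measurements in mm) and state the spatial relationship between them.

A is a table: top 1015 mm (x) × 555 mm (y), 29 mm thick, upper face at z = 734 mm, on four 76×76 mm square legs, each inset 31 mm from the nearest pair of top edges, running from z = 0 to the bottom of the top. Four apron rails, 76 mm thick and 112 mm tall, run between adjacent legs with their top edges flush with the underside of the top and their outer faces flush with the legs' outer faces.

B is a simple wooden stool: a rectangular seat 289 mm (x) by 335 mm (y), 34 mm thick, top face at z = 390 mm, on four square legs, each 32×32 mm in cross-section. The legs rest on z = 0, each flush with a corner of the seat.

Two stools sit around the table at the −y, +x sides.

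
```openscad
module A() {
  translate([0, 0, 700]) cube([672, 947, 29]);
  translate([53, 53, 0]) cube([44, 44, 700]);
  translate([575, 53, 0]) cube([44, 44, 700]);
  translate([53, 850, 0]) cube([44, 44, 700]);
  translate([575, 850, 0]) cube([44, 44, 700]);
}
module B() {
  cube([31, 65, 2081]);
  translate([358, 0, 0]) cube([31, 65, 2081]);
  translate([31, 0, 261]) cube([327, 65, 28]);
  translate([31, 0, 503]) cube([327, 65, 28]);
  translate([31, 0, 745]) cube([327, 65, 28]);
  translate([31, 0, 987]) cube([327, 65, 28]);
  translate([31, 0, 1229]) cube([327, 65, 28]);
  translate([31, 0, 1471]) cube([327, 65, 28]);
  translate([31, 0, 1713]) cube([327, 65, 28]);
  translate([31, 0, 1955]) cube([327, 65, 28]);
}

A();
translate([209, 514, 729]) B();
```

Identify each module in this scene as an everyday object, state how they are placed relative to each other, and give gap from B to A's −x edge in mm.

The ladder's min-x is at 209; the table's min-x is 0; gap = 209 mm.

A is a table. B is a ladder. The ladder is on top of the table. The gap from the ladder to the table's −x edge is 209 mm.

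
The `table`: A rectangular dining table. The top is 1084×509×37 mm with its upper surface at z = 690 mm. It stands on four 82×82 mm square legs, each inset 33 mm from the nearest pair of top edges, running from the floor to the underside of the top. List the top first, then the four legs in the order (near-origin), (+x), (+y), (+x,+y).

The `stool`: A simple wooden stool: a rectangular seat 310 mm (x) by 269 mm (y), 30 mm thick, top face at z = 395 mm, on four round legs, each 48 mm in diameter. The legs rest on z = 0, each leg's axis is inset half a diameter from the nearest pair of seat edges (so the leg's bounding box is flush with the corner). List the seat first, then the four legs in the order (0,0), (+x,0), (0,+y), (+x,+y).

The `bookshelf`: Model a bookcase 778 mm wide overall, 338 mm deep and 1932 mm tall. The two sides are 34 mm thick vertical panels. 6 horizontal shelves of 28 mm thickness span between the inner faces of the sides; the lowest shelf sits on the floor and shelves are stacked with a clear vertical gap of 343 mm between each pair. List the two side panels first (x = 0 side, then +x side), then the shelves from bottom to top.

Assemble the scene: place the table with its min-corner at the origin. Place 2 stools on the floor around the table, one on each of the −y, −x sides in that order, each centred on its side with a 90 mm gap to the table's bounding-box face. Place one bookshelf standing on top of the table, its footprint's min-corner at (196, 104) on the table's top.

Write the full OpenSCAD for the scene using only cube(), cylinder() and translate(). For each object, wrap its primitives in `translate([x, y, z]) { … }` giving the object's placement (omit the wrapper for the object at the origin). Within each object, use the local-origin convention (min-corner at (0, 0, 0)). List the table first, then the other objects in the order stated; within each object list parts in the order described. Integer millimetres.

translate([0, 0, 653]) cube([1084, 509, 37]);
translate([33, 33, 0]) cube([82, 82, 653]);
translate([969, 33, 0]) cube([82, 82, 653]);
translate([33, 394, 0]) cube([82, 82, 653]);
translate([969, 394, 0]) cube([82, 82, 653]);
translate([387, -359, 0]) {
  translate([0, 0, 365]) cube([310, 269, 30]);
  translate([24, 24, 0]) cylinder(h = 365, r = 24);
  translate([286, 24, 0]) cylinder(h = 365, r = 24);
  translate([24, 245, 0]) cylinder(h = 365, r = 24);
  translate([286, 245, 0]) cylinder(h = 365, r = 24);
}
translate([-400, 120, 0]) {
  translate([0, 0, 365]) cube([310, 269, 30]);
  translate([24, 24, 0]) cylinder(h = 365, r = 24);
  translate([286, 24, 0]) cylinder(h = 365, r = 24);
  translate([24, 245, 0]) cylinder(h = 365, r = 24);
  translate([286, 245, 0]) cylinder(h = 365, r = 24);
}
translate([196, 104, 690]) {
  cube([34, 338, 1932]);
  translate([744, 0, 0]) cube([34, 338, 1932]);
  translate([34, 0, 0]) cube([710, 338, 28]);
  translate([34, 0, 371]) cube([710, 338, 28]);
  translate([34, 0, 742]) cube([710, 338, 28]);
  translate([34, 0, 1113]) cube([710, 338, 28]);
  translate([34, 0, 1484]) cube([710, 338, 28]);
  translate([34, 0, 1855]) cube([710, 338, 28]);
}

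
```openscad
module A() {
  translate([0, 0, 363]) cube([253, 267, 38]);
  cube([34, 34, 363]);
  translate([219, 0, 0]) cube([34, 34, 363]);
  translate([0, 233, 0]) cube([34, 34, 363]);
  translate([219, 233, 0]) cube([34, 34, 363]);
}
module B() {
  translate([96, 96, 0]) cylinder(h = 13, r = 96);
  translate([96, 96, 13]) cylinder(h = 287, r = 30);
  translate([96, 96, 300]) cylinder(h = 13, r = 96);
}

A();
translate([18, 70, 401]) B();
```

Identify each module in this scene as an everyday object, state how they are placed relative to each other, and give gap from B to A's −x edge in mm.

The spool's min-x is at 18; the stool's min-x is 0; gap = 18 mm.

A is a stool. B is a spool. The spool is on top of the stool. The gap from the spool to the stool's −x edge is 18 mm.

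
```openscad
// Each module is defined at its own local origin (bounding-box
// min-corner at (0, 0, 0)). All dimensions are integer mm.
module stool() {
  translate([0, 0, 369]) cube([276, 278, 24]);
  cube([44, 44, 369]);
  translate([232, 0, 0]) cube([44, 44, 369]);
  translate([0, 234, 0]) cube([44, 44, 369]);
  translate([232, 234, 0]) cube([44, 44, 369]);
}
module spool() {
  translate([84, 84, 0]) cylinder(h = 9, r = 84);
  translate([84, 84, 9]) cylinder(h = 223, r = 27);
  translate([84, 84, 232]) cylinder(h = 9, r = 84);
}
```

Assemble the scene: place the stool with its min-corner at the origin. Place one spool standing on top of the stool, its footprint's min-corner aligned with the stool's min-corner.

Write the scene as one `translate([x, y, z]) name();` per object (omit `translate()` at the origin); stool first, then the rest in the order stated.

stool();
translate([0, 0, 393]) spool();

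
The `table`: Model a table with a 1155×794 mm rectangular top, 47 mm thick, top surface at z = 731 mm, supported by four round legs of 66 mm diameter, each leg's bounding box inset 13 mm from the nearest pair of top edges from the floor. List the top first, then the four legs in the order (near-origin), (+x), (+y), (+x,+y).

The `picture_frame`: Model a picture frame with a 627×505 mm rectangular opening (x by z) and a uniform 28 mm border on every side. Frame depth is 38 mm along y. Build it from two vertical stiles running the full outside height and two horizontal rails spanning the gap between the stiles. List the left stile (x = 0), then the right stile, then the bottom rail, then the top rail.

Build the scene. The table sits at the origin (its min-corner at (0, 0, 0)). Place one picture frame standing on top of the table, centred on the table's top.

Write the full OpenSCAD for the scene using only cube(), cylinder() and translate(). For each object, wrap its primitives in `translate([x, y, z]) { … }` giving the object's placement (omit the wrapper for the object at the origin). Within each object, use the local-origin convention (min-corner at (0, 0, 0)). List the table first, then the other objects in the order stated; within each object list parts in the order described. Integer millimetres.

translate([0, 0, 684]) cube([1155, 794, 47]);
translate([46, 46, 0]) cylinder(h = 684, r = 33);
translate([1109, 46, 0]) cylinder(h = 684, r = 33);
translate([46, 748, 0]) cylinder(h = 684, r = 33);
translate([1109, 748, 0]) cylinder(h = 684, r = 33);
translate([236, 378, 731]) {
  cube([28, 38, 561]);
  translate([655, 0, 0]) cube([28, 38, 561]);
  translate([28, 0, 0]) cube([627, 38, 28]);
  translate([28, 0, 533]) cube([627, 38, 28]);
}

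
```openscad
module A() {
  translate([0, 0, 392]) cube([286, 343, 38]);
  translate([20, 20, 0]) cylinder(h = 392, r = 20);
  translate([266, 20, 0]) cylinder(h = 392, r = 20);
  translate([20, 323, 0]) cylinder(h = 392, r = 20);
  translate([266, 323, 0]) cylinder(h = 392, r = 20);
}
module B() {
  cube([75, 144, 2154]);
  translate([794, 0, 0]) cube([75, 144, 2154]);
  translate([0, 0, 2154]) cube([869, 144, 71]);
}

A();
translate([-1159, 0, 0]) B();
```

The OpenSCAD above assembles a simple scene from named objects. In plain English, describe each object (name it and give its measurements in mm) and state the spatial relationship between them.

A is a four-legged stool. The seat is a 286×343×38 mm slab whose top surface is at z = 430 mm; four round legs, each 40 mm in diameter, run from the floor (z = 0) to the underside of the seat, each leg's axis is inset half a diameter from the nearest pair of seat edges (so the leg's bounding box is flush with the corner).

B is a rectangular door frame: two vertical jambs of 75×144 mm section, 2154 mm tall, with a clear opening 719 mm wide between their inner faces. A header 71 mm tall and 144 mm deep lies on top of the jambs and spans the full outside width.

The door frame is on the floor beside the stool on its −x side.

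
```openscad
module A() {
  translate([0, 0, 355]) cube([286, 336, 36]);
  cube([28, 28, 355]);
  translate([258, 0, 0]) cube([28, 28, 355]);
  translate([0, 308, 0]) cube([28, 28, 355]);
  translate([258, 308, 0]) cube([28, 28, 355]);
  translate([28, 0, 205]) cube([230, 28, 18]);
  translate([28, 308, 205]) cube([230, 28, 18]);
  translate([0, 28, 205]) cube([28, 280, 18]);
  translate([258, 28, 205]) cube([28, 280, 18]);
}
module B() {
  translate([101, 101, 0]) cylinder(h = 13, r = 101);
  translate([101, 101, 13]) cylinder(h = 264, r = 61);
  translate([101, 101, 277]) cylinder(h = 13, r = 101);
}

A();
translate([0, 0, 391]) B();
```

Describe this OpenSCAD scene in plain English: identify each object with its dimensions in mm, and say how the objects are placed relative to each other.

A is a four-legged stool. The seat is a 286×336×36 mm slab whose top surface is at z = 391 mm; four square legs, each 28×28 mm in cross-section, run from the floor (z = 0) to the underside of the seat, each flush with a corner of the seat. Four stretchers, 28 mm wide and 18 mm tall, connect adjacent legs with their undersides at z = 205 mm, each running between the inner faces of the legs it joins and aligned with the legs' outer faces on the other axis.

B is a spool: two coaxial disc flanges of radius 101 mm and thickness 13 mm, joined by a core cylinder of radius 61 mm and height 264 mm. The lower flange rests on z = 0 and the three cylinders share a vertical axis.

The spool is on top of the stool.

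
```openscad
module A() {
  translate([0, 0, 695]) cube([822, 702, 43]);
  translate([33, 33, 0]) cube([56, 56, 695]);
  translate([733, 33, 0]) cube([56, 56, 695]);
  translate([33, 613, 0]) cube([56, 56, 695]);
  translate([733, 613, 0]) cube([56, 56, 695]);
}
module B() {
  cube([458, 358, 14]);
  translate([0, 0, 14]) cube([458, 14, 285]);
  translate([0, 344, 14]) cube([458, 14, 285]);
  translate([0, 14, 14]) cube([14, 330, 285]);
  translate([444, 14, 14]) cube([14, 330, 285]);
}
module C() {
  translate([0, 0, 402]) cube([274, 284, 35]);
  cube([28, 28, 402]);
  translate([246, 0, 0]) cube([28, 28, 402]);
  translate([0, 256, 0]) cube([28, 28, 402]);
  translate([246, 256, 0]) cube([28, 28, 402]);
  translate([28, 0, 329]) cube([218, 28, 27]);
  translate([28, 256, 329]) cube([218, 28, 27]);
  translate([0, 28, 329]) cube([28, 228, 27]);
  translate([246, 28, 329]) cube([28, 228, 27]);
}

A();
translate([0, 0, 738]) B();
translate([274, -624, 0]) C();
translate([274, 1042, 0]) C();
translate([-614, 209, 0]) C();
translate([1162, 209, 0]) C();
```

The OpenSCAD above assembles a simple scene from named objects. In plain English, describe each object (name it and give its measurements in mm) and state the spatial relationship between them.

A is a table: top 822 mm (x) × 702 mm (y), 43 mm thick, upper face at z = 738 mm, on four 56×56 mm square legs, each inset 33 mm from the nearest pair of top edges, running from z = 0 to the bottom of the top.

B is an open storage box with external size 458×358×299 mm and wall thickness 14 mm (the base is also 14 mm thick). The base covers the whole footprint; the four walls stand on the base, with the y-facing walls full-width and the x-facing walls fitting between their inner faces.

C is a four-legged stool. The seat is a 274×284×35 mm slab whose top surface is at z = 437 mm; four square legs, each 28×28 mm in cross-section, run from the floor (z = 0) to the underside of the seat, each flush with a corner of the seat. Four stretchers, 28 mm wide and 27 mm tall, connect adjacent legs with their undersides at z = 329 mm, each running between the inner faces of the legs it joins and aligned with the legs' outer faces on the other axis.

The open box is on top of the table. Four stools sit around the table at the −y, +y, −x, +x sides.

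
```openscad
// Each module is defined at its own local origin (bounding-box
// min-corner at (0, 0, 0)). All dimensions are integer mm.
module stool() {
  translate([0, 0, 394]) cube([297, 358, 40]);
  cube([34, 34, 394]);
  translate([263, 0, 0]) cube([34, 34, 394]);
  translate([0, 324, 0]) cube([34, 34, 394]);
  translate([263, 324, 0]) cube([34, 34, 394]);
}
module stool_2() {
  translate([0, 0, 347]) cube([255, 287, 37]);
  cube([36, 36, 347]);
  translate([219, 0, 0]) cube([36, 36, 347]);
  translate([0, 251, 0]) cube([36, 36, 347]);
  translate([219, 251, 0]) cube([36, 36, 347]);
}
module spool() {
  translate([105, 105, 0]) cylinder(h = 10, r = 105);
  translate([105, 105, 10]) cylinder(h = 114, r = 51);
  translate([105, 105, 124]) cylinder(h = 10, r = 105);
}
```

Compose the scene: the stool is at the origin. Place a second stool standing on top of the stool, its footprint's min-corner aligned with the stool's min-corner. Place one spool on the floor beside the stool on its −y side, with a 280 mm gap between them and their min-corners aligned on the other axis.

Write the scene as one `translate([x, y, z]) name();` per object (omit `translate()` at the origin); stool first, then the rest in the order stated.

stool();
translate([0, 0, 434]) stool_2();
translate([0, -490, 0]) spool();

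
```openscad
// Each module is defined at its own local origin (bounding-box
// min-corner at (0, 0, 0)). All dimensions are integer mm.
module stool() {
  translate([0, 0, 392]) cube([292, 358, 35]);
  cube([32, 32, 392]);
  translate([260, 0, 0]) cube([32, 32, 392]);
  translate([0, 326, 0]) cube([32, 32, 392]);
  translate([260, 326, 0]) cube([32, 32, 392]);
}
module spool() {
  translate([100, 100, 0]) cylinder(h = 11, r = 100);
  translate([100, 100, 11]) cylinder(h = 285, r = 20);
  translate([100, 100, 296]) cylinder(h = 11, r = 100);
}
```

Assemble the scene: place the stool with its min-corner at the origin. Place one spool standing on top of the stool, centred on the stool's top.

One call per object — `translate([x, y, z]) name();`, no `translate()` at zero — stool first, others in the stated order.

stool();
translate([46, 79, 427]) spool();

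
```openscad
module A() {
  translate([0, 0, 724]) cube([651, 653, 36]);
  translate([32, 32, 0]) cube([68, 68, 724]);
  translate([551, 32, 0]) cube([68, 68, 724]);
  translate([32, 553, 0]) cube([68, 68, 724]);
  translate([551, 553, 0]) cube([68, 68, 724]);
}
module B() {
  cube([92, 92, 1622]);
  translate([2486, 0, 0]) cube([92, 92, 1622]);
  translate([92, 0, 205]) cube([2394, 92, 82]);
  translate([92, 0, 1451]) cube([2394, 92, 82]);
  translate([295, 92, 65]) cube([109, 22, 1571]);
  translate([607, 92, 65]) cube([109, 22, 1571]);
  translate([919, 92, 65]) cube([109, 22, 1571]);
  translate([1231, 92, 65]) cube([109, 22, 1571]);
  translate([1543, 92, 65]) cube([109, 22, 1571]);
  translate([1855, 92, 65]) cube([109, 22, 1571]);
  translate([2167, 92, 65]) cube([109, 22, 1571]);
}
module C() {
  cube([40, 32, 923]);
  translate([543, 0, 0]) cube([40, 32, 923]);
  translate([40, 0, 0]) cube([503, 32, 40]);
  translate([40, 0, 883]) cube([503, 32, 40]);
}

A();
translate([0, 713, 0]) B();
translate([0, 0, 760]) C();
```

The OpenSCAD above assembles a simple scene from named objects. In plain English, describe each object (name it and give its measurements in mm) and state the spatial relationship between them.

A is a table: top 651 mm (x) × 653 mm (y), 36 mm thick, upper face at z = 760 mm, on four 68×68 mm square legs, each inset 32 mm from the nearest pair of top edges, running from z = 0 to the bottom of the top.

B is a fence section. Two 92×92 mm posts, 1622 mm tall, stand on the floor with a clear span of 2394 mm between their inner faces. Two horizontal rails of 92×82 mm section span the gap between the posts with their undersides at z = 205 mm and z = 1451 mm, flush with the posts' −y face. 7 pickets, each 109 mm wide, 22 mm thick and 1571 mm tall, are fixed to the +y face of the rails with their bottoms at z = 65 mm, evenly spaced across the span with equal gaps (rounded down to the nearest mm) at the −x end and between each pair — any rounding remainder accumulates at the +x end.

C is a rectangular picture frame lying in the x–z plane (depth along y). The opening is 503 mm wide (x) by 843 mm tall (z), surrounded by a border 40 mm wide on all four sides. The frame is 32 mm deep and is made of two full-height vertical stiles with two horizontal rails fitted between them.

The fence section is on the floor beside the table on its +y side. The picture frame is on top of the table.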